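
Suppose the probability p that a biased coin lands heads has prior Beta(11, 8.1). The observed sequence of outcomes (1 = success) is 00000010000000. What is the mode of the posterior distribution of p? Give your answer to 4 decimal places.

p̂_MAP = 0.3537

Prior: Beta(11, 8.1).
Data: 1 success in 14 trials (from the sequence). The binomial likelihood contributes p(1−p)^13, so the posterior is Beta(11+1, 8.1+13) = Beta(12, 21.1).
For Beta(a, b) with a, b > 1 the mode is (a−1)/(a+b−2) = 11/31.1 ≈ 0.3537.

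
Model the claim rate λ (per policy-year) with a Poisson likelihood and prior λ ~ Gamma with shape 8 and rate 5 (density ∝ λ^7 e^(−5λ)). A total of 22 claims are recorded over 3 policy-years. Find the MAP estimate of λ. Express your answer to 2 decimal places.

λ̂_MAP = 3.63

Σxᵢ = 22, n = 3.
Posterior ∝ λ^7e^(−5λ) · λ^22e^(−3λ) = λ^29e^(−8λ), i.e. Gamma(shape=30, rate=8).
The mode of a Gamma(a, b) with a ≥ 1 (shape–rate) is (a−1)/b = 29/8 ≈ 3.63.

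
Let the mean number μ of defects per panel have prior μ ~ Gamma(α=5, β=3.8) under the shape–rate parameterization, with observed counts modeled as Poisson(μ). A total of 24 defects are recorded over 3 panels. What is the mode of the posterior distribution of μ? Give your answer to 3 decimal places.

Σxᵢ = 24, n = 3.
Posterior ∝ μ^4e^(−3.8μ) · μ^24e^(−3μ) = μ^28e^(−6.8μ), i.e. Gamma(shape=29, rate=6.8).
The mode of a Gamma(a, b) with a ≥ 1 (shape–rate) is (a−1)/b = 28/6.8 ≈ 4.118.

μ̂_MAP = 4.118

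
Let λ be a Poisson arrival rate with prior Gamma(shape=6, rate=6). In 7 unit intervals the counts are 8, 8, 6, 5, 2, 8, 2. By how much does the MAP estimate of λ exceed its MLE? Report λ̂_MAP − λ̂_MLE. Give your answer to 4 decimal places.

MAP − MLE = -2.1868

Σxᵢ = 39. Posterior is Gamma(45, 13); MAP = (45−1)/13 = 44/13 ≈ 3.38462.
MLE = x̄ = 39/7 ≈ 5.57143.
Difference = 44/13 − 39/7 = -199/91 ≈ -2.1868.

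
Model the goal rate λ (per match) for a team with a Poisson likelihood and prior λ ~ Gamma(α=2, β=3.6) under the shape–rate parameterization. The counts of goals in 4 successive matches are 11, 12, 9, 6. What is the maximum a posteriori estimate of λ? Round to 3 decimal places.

λ̂_MAP = 5.132

Σxᵢ = 11+12+9+6 = 38, with n = 4.
Posterior ∝ λe^(−3.6λ) · λ^38e^(−4λ) = λ^39e^(−7.6λ), i.e. Gamma(shape=40, rate=7.6).
The mode of a Gamma(a, b) with a ≥ 1 (shape–rate) is (a−1)/b = 39/7.6 ≈ 5.132.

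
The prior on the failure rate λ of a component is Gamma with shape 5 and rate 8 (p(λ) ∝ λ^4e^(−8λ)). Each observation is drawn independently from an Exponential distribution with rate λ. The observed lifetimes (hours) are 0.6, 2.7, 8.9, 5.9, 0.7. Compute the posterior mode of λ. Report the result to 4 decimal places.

λ̂_MAP = 0.3358

The Exponential(rate=λ) likelihood is ∝ λ^n e^(−λΣtᵢ). Here n = 5 and Σtᵢ = 0.6 + 2.7 + 8.9 + 5.9 + 0.7 = 18.8.
Posterior ∝ λ^4e^(−8λ) · λ^5e^(−18.8λ) = λ^9e^(−26.8λ), i.e. Gamma(10, 26.8).
Mode = (a−1)/b = 9/26.8 ≈ 0.3358.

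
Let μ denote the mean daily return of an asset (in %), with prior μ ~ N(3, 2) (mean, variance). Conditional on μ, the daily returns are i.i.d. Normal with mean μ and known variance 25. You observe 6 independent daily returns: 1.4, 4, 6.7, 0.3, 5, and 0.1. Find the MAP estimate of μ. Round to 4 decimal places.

n = 6; x̄ = (1.4 + 4 + 6.7 + 0.3 + 5 + 0.1)/6 = 17.5/6 = 35/12 ≈ 2.9167.
For a Normal prior and Normal likelihood with known variance, the posterior is Normal; its mode equals its mean, the precision-weighted average.
Prior precision 1/σ₀² = 1/2 = 0.5; data precision n/σ² = 6/25 = 0.24.
μ̂ = (0.5·3 + 0.24·(35/12)) / (0.5 + 0.24) = 2.2/0.74 = 110/37 ≈ 2.9730.

μ̂_MAP = 2.9730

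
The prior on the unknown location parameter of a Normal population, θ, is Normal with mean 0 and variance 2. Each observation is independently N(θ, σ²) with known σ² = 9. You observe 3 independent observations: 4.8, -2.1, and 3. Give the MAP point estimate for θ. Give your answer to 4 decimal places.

θ̂_MAP = 0.7600

n = 3; x̄ = (4.8 + (-2.1) + 3)/3 = 5.7/3 = 1.9.
For a Normal prior and Normal likelihood with known variance, the posterior is Normal; its mode equals its mean, the precision-weighted average.
Prior precision 1/σ₀² = 1/2 = 0.5; data precision n/σ² = 3/9 = 1/3.
θ̂ = (0.5·0 + (1/3)·1.9) / (0.5 + 1/3) = (19/30)/(5/6) = 0.7600.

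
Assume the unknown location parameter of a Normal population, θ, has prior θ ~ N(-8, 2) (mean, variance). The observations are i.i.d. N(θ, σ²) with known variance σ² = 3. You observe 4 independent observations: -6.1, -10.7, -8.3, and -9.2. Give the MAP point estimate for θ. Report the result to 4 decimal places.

n = 4; x̄ = ((-6.1) + (-10.7) + (-8.3) + (-9.2))/4 = -34.3/4 = -8.575.
For a Normal prior and Normal likelihood with known variance, the posterior is Normal; its mode equals its mean, the precision-weighted average.
Prior precision 1/σ₀² = 1/2 = 0.5; data precision n/σ² = 4/3.
θ̂ = (0.5·(-8) + (4/3)·(-8.575)) / (0.5 + 4/3) = (-463/30)/(11/6) = -463/55 ≈ -8.4182.

θ̂_MAP = -8.4182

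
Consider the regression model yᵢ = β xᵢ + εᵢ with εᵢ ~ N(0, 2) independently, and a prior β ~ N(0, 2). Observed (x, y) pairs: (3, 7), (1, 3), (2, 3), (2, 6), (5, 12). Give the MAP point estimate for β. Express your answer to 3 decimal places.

β̂_MAP = 2.318

log p(β | y) = −Σ(yᵢ − βxᵢ)²/(2·2) − β²/(2·2) + const.
Setting the derivative to zero: Σxᵢ(yᵢ − βxᵢ)/2 − β/2 = 0, so β = Σxᵢyᵢ / (Σxᵢ² + σ²/τ²).
Σxᵢyᵢ = 3·7 + 1·3 + 2·3 + 2·6 + 5·12 = 102; Σxᵢ² = 43; σ²/τ² = 1.
β̂_MAP = 102 / (43 + 1) = 102/44 ≈ 2.318.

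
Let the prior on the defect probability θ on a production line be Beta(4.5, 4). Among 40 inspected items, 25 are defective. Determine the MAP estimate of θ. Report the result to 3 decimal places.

θ̂_MAP = 0.613

Prior: Beta(4.5, 4).
Data: 25 successes in 40 trials. The binomial likelihood contributes θ^25(1−θ)^15, so the posterior is Beta(4.5+25, 4+15) = Beta(29.5, 19).
For Beta(a, b) with a, b > 1 the mode is (a−1)/(a+b−2) = 28.5/46.5 ≈ 0.613.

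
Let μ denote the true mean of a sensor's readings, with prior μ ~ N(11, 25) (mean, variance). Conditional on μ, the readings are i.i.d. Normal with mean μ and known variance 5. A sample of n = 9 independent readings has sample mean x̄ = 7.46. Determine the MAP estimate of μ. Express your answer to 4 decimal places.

μ̂_MAP = 7.5370

n = 9, x̄ = 7.46.
For a Normal prior and Normal likelihood with known variance, the posterior is Normal; its mode equals its mean, the precision-weighted average.
Prior precision 1/σ₀² = 1/25 = 0.04; data precision n/σ² = 9/5 = 1.8.
μ̂ = (0.04·11 + 1.8·7.46) / (0.04 + 1.8) = 13.868/1.84 = 3467/460 ≈ 7.5370.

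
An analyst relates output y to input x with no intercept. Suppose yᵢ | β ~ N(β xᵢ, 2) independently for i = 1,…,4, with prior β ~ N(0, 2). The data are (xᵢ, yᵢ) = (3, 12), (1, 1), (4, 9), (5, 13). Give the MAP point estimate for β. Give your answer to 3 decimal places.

log p(β | y) = −Σ(yᵢ − βxᵢ)²/(2·2) − β²/(2·2) + const.
Setting the derivative to zero: Σxᵢ(yᵢ − βxᵢ)/2 − β/2 = 0, so β = Σxᵢyᵢ / (Σxᵢ² + σ²/τ²).
Σxᵢyᵢ = 3·12 + 1·1 + 4·9 + 5·13 = 138; Σxᵢ² = 51; σ²/τ² = 1.
β̂_MAP = 138 / (51 + 1) = 138/52 ≈ 2.654.

β̂_MAP = 2.654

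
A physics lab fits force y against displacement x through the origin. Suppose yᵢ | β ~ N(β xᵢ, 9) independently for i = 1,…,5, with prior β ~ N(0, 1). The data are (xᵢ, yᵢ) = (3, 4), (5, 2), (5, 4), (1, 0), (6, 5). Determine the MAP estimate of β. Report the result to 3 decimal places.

log p(β | y) = −Σ(yᵢ − βxᵢ)²/(2·9) − β²/(2·1) + const.
Setting the derivative to zero: Σxᵢ(yᵢ − βxᵢ)/9 − β/1 = 0, so β = Σxᵢyᵢ / (Σxᵢ² + σ²/τ²).
Σxᵢyᵢ = 3·4 + 5·2 + 5·4 + 1·0 + 6·5 = 72; Σxᵢ² = 96; σ²/τ² = 9.
β̂_MAP = 72 / (96 + 9) = 72/105 ≈ 0.686.

β̂_MAP = 0.686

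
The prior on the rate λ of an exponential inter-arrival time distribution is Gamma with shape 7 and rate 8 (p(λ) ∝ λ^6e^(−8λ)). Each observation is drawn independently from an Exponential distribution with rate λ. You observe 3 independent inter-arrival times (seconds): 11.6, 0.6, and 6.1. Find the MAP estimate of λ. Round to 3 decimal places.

The Exponential(rate=λ) likelihood is ∝ λ^n e^(−λΣtᵢ). Here n = 3 and Σtᵢ = 11.6 + 0.6 + 6.1 = 18.3.
Posterior ∝ λ^6e^(−8λ) · λ^3e^(−18.3λ) = λ^9e^(−26.3λ), i.e. Gamma(10, 26.3).
Mode = (a−1)/b = 9/26.3 ≈ 0.342.

λ̂_MAP = 0.342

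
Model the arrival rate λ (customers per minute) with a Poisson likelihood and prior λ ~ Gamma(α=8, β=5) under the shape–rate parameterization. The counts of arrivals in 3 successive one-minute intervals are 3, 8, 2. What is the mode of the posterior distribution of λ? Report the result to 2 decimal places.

Σxᵢ = 3+8+2 = 13, with n = 3.
Posterior ∝ λ^7e^(−5λ) · λ^13e^(−3λ) = λ^20e^(−8λ), i.e. Gamma(shape=21, rate=8).
The mode of a Gamma(a, b) with a ≥ 1 (shape–rate) is (a−1)/b = 20/8 ≈ 2.50.

λ̂_MAP = 2.50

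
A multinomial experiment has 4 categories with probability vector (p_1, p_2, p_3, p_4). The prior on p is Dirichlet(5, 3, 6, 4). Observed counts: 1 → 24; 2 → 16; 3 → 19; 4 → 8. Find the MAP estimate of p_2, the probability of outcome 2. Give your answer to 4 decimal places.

The posterior is Dirichlet(αᵢ + nᵢ) = Dirichlet(29, 19, 25, 12).
For a Dirichlet(a₁,…,a_K) with all aᵢ > 1, the mode has j-th component (aⱼ − 1)/(Σaᵢ − K).
Here Σaᵢ = 85 and K = 4, so p_2 = (19 − 1)/(85 − 4) = 18/81 ≈ 0.2222.

MAP estimate: 0.2222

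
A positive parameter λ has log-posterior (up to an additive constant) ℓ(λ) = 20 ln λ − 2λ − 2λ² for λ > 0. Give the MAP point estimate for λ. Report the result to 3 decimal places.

ℓ'(λ) = 20/λ − 2 − 4λ. Setting this to zero and multiplying by λ: 4λ² + 2λ − 20 = 0.
λ = (−2 + √(2² + 4·4·20)) / (2·4) = (−2 + √324) / 8 = (−2 + 18)/8 = 2.
ℓ''(λ) = −20/λ² − 4 < 0, confirming a maximum.

λ̂_MAP = 2.000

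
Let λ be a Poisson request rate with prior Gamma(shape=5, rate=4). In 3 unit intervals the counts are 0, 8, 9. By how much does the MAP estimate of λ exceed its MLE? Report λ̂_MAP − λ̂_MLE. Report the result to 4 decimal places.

Σxᵢ = 17. Posterior is Gamma(22, 7); MAP = (22−1)/7 = 21/7 ≈ 3.00000.
MLE = x̄ = 17/3 ≈ 5.66667.
Difference = 21/7 − 17/3 = -8/3 ≈ -2.6667.

MAP − MLE = -2.6667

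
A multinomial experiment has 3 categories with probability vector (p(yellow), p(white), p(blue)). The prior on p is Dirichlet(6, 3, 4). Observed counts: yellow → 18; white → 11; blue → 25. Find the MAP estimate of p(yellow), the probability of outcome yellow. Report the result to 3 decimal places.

The posterior is Dirichlet(αᵢ + nᵢ) = Dirichlet(24, 14, 29).
For a Dirichlet(a₁,…,a_K) with all aᵢ > 1, the mode has j-th component (aⱼ − 1)/(Σaᵢ − K).
Here Σaᵢ = 67 and K = 3, so p(yellow) = (24 − 1)/(67 − 3) = 23/64 ≈ 0.359.

MAP estimate of p(yellow) = 0.359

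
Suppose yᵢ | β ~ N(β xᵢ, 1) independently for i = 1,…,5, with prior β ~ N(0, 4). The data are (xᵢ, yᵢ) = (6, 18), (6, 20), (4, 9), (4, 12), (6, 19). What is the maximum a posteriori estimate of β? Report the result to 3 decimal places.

β̂_MAP = 3.037

log p(β | y) = −Σ(yᵢ − βxᵢ)²/(2·1) − β²/(2·4) + const.
Setting the derivative to zero: Σxᵢ(yᵢ − βxᵢ)/1 − β/4 = 0, so β = Σxᵢyᵢ / (Σxᵢ² + σ²/τ²).
Σxᵢyᵢ = 6·18 + 6·20 + 4·9 + 4·12 + 6·19 = 426; Σxᵢ² = 140; σ²/τ² = 0.25.
β̂_MAP = 426 / (140 + 0.25) = 426/140.25 ≈ 3.037.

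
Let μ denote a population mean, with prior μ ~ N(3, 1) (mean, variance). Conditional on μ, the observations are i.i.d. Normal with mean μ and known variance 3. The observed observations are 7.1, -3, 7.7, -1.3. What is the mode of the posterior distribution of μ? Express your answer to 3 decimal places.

n = 4; x̄ = (7.1 + (-3) + 7.7 + (-1.3))/4 = 10.5/4 = 2.625.
For a Normal prior and Normal likelihood with known variance, the posterior is Normal; its mode equals its mean, the precision-weighted average.
Prior precision 1/σ₀² = 1/1 = 1; data precision n/σ² = 4/3.
μ̂ = (1·3 + (4/3)·2.625) / (1 + 4/3) = 6.5/(7/3) = 39/14 ≈ 2.786.

μ̂_MAP = 2.786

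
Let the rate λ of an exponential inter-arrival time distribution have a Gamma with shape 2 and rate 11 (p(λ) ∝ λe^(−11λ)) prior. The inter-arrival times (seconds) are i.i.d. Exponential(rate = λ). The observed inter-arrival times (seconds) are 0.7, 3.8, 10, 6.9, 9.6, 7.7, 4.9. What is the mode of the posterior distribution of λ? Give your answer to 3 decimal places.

λ̂_MAP = 0.147

The Exponential(rate=λ) likelihood is ∝ λ^n e^(−λΣtᵢ). Here n = 7 and Σtᵢ = 0.7 + 3.8 + 10 + 6.9 + 9.6 + 7.7 + 4.9 = 43.6.
Posterior ∝ λe^(−11λ) · λ^7e^(−43.6λ) = λ^8e^(−54.6λ), i.e. Gamma(9, 54.6).
Mode = (a−1)/b = 8/54.6 ≈ 0.147.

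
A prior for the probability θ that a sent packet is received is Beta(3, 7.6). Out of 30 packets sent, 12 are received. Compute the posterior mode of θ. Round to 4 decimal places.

Prior: Beta(3, 7.6).
Data: 12 successes in 30 trials. The binomial likelihood contributes θ^12(1−θ)^18, so the posterior is Beta(3+12, 7.6+18) = Beta(15, 25.6).
For Beta(a, b) with a, b > 1 the mode is (a−1)/(a+b−2) = 14/38.6 ≈ 0.3627.

θ̂_MAP = 0.3627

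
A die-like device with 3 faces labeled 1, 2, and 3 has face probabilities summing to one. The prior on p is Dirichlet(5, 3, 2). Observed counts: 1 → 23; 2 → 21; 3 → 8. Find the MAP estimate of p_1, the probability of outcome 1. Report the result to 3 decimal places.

MAP estimate: 0.458

The posterior is Dirichlet(αᵢ + nᵢ) = Dirichlet(28, 24, 10).
For a Dirichlet(a₁,…,a_K) with all aᵢ > 1, the mode has j-th component (aⱼ − 1)/(Σaᵢ − K).
Here Σaᵢ = 62 and K = 3, so p_1 = (28 − 1)/(62 − 3) = 27/59 ≈ 0.458.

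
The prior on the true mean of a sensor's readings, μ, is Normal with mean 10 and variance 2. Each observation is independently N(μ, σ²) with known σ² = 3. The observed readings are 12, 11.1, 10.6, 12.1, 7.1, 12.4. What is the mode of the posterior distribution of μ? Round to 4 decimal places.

n = 6; x̄ = (12 + 11.1 + 10.6 + 12.1 + 7.1 + 12.4)/6 = 65.3/6 = 653/60 ≈ 10.8833.
For a Normal prior and Normal likelihood with known variance, the posterior is Normal; its mode equals its mean, the precision-weighted average.
Prior precision 1/σ₀² = 1/2 = 0.5; data precision n/σ² = 6/3 = 2.
μ̂ = (0.5·10 + 2·(653/60)) / (0.5 + 2) = (803/30)/2.5 = 803/75 ≈ 10.7067.

μ̂_MAP = 10.7067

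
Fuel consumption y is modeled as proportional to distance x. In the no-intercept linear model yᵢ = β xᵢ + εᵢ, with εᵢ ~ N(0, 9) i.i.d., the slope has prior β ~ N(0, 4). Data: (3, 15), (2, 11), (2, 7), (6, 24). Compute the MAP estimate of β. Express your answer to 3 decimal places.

log p(β | y) = −Σ(yᵢ − βxᵢ)²/(2·9) − β²/(2·4) + const.
Setting the derivative to zero: Σxᵢ(yᵢ − βxᵢ)/9 − β/4 = 0, so β = Σxᵢyᵢ / (Σxᵢ² + σ²/τ²).
Σxᵢyᵢ = 3·15 + 2·11 + 2·7 + 6·24 = 225; Σxᵢ² = 53; σ²/τ² = 2.25.
β̂_MAP = 225 / (53 + 2.25) = 225/55.25 ≈ 4.072.

β̂_MAP = 4.072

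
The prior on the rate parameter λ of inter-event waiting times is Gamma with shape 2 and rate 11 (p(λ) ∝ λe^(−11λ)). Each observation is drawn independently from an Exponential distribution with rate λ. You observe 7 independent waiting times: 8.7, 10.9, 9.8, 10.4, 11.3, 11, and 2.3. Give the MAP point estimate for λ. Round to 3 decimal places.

λ̂_MAP = 0.106

The Exponential(rate=λ) likelihood is ∝ λ^n e^(−λΣtᵢ). Here n = 7 and Σtᵢ = 8.7 + 10.9 + 9.8 + 10.4 + 11.3 + 11 + 2.3 = 64.4.
Posterior ∝ λe^(−11λ) · λ^7e^(−64.4λ) = λ^8e^(−75.4λ), i.e. Gamma(9, 75.4).
Mode = (a−1)/b = 8/75.4 ≈ 0.106.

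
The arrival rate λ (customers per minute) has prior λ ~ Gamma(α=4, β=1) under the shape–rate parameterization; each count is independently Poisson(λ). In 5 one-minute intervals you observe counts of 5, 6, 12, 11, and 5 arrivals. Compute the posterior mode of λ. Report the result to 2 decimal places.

λ̂_MAP = 7.00

Σxᵢ = 5+6+12+11+5 = 39, with n = 5.
Posterior ∝ λ^3e^(−1λ) · λ^39e^(−5λ) = λ^42e^(−6λ), i.e. Gamma(shape=43, rate=6).
The mode of a Gamma(a, b) with a ≥ 1 (shape–rate) is (a−1)/b = 42/6 ≈ 7.00.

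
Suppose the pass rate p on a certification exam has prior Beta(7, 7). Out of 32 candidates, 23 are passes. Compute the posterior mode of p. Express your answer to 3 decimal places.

p̂_MAP = 0.659

Prior: Beta(7, 7).
Data: 23 successes in 32 trials. The binomial likelihood contributes p^23(1−p)^9, so the posterior is Beta(7+23, 7+9) = Beta(30, 16).
For Beta(a, b) with a, b > 1 the mode is (a−1)/(a+b−2) = 29/44 ≈ 0.659.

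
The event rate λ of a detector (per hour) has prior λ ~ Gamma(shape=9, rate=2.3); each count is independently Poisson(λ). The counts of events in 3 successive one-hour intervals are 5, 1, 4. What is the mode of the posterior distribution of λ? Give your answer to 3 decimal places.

Σxᵢ = 5+1+4 = 10, with n = 3.
Posterior ∝ λ^8e^(−2.3λ) · λ^10e^(−3λ) = λ^18e^(−5.3λ), i.e. Gamma(shape=19, rate=5.3).
The mode of a Gamma(a, b) with a ≥ 1 (shape–rate) is (a−1)/b = 18/5.3 ≈ 3.396.

λ̂_MAP = 3.396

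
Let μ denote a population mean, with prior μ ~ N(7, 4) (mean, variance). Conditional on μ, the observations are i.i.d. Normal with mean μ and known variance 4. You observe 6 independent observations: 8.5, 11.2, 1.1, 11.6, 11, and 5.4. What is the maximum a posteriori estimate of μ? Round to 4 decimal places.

μ̂_MAP = 7.9714

n = 6; x̄ = (8.5 + 11.2 + 1.1 + 11.6 + 11 + 5.4)/6 = 48.8/6 = 122/15 ≈ 8.1333.
For a Normal prior and Normal likelihood with known variance, the posterior is Normal; its mode equals its mean, the precision-weighted average.
Prior precision 1/σ₀² = 1/4 = 0.25; data precision n/σ² = 6/4 = 1.5.
μ̂ = (0.25·7 + 1.5·(122/15)) / (0.25 + 1.5) = 13.95/1.75 = 279/35 ≈ 7.9714.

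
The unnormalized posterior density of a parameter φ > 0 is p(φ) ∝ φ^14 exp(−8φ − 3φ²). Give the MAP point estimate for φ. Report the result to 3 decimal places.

φ̂_MAP = 1.000

ℓ'(φ) = 14/φ − 8 − 6φ. Setting this to zero and multiplying by φ: 6φ² + 8φ − 14 = 0.
φ = (−8 + √(8² + 4·6·14)) / (2·6) = (−8 + √400) / 12 = (−8 + 20)/12 = 1.
ℓ''(φ) = −14/φ² − 6 < 0, confirming a maximum.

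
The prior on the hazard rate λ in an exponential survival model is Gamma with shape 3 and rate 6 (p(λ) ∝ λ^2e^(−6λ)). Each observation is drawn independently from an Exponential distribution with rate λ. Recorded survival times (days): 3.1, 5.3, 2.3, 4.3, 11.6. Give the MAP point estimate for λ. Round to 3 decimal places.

The Exponential(rate=λ) likelihood is ∝ λ^n e^(−λΣtᵢ). Here n = 5 and Σtᵢ = 3.1 + 5.3 + 2.3 + 4.3 + 11.6 = 26.6.
Posterior ∝ λ^2e^(−6λ) · λ^5e^(−26.6λ) = λ^7e^(−32.6λ), i.e. Gamma(8, 32.6).
Mode = (a−1)/b = 7/32.6 ≈ 0.215.

λ̂_MAP = 0.215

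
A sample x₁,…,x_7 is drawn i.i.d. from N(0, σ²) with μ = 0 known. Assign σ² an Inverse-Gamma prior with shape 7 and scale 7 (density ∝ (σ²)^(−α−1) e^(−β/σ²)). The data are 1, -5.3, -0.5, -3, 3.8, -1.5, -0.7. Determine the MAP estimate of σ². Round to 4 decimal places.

Sum of squared deviations about the known mean: SS = (1−0)² + (-5.3−0)² + (-0.5−0)² + (-3−0)² + (3.8−0)² + (-1.5−0)² + (-0.7−0)² = 55.52.
The Normal likelihood contributes (σ²)^(−n/2) exp(−SS/(2σ²)), so the posterior is Inverse-Gamma(α + n/2, β + SS/2) = Inverse-Gamma(10.5, 34.76).
The mode of Inverse-Gamma(a, b) is b/(a+1) = 34.76/11.5 ≈ 3.0226.

σ̂²_MAP = 3.0226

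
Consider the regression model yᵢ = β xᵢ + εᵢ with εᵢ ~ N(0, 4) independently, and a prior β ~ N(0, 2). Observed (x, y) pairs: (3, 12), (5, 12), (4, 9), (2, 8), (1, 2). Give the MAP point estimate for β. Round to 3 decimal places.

log p(β | y) = −Σ(yᵢ − βxᵢ)²/(2·4) − β²/(2·2) + const.
Setting the derivative to zero: Σxᵢ(yᵢ − βxᵢ)/4 − β/2 = 0, so β = Σxᵢyᵢ / (Σxᵢ² + σ²/τ²).
Σxᵢyᵢ = 3·12 + 5·12 + 4·9 + 2·8 + 1·2 = 150; Σxᵢ² = 55; σ²/τ² = 2.
β̂_MAP = 150 / (55 + 2) = 150/57 ≈ 2.632.

β̂_MAP = 2.632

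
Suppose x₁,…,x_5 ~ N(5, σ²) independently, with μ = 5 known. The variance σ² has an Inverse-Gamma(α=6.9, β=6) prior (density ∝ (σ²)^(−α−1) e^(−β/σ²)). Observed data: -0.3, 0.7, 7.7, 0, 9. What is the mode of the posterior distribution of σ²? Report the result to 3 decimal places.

σ̂²_MAP = 5.138

Sum of squared deviations about the known mean: SS = (-0.3−5)² + (0.7−5)² + (7.7−5)² + (0−5)² + (9−5)² = 94.87.
The Normal likelihood contributes (σ²)^(−n/2) exp(−SS/(2σ²)), so the posterior is Inverse-Gamma(α + n/2, β + SS/2) = Inverse-Gamma(9.4, 53.435).
The mode of Inverse-Gamma(a, b) is b/(a+1) = 53.435/10.4 ≈ 5.138.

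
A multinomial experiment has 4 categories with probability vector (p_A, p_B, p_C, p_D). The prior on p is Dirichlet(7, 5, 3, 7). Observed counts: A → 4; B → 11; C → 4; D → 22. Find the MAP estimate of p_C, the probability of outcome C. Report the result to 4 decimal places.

The posterior is Dirichlet(αᵢ + nᵢ) = Dirichlet(11, 16, 7, 29).
For a Dirichlet(a₁,…,a_K) with all aᵢ > 1, the mode has j-th component (aⱼ − 1)/(Σaᵢ − K).
Here Σaᵢ = 63 and K = 4, so p_C = (7 − 1)/(63 − 4) = 6/59 ≈ 0.1017.

MAP estimate of p_C = 0.1017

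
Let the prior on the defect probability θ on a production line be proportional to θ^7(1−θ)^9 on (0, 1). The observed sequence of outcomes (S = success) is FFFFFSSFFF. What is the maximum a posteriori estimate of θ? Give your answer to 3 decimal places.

θ̂_MAP = 0.346

The prior density ∝ θ^7(1−θ)^9 is the kernel of Beta(8, 10).
Data: 2 successes in 10 trials (from the sequence). The binomial likelihood contributes θ^2(1−θ)^8, so the posterior is Beta(8+2, 10+8) = Beta(10, 18).
For Beta(a, b) with a, b > 1 the mode is (a−1)/(a+b−2) = 9/26 ≈ 0.346.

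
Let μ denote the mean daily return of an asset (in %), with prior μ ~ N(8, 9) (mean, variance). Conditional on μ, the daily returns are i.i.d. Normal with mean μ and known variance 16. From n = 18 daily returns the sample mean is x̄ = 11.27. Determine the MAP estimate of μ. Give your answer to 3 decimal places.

μ̂_MAP = 10.976

n = 18, x̄ = 11.27.
For a Normal prior and Normal likelihood with known variance, the posterior is Normal; its mode equals its mean, the precision-weighted average.
Prior precision 1/σ₀² = 1/9; data precision n/σ² = 18/16 = 1.125.
μ̂ = ((1/9)·8 + 1.125·11.27) / (1/9 + 1.125) = (97687/7200)/(89/72) = 97687/8900 ≈ 10.976.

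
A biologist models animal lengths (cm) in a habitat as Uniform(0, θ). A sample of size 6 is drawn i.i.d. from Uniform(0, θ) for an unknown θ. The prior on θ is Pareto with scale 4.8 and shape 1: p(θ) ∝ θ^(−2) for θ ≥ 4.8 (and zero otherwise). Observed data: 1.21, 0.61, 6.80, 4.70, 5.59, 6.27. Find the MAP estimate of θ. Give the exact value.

The Uniform(0, θ) likelihood is θ^(−n) for θ ≥ max(xᵢ), zero otherwise. Here max(xᵢ) = 6.80.
Posterior ∝ θ^(−2) · θ^(−6) = θ^(−8) on θ ≥ max(4.8, 6.80) = 6.80.
This density is strictly decreasing in θ, so the posterior mode lies at the lower boundary of the support.

θ̂_MAP = 6.80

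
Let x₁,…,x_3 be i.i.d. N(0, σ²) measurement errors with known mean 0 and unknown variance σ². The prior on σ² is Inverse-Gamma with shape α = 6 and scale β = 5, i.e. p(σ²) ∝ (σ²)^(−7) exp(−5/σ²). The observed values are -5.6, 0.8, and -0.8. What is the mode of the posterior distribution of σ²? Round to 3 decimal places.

σ̂²_MAP = 2.508

Sum of squared deviations about the known mean: SS = (-5.6−0)² + (0.8−0)² + (-0.8−0)² = 32.64.
The Normal likelihood contributes (σ²)^(−n/2) exp(−SS/(2σ²)), so the posterior is Inverse-Gamma(α + n/2, β + SS/2) = Inverse-Gamma(7.5, 21.32).
The mode of Inverse-Gamma(a, b) is b/(a+1) = 21.32/8.5 ≈ 2.508.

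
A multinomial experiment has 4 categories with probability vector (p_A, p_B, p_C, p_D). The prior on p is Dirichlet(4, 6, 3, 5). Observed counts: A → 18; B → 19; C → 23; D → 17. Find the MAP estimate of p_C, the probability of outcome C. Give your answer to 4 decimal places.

MAP estimate of p_C = 0.2747

The posterior is Dirichlet(αᵢ + nᵢ) = Dirichlet(22, 25, 26, 22).
For a Dirichlet(a₁,…,a_K) with all aᵢ > 1, the mode has j-th component (aⱼ − 1)/(Σaᵢ − K).
Here Σaᵢ = 95 and K = 4, so p_C = (26 − 1)/(95 − 4) = 25/91 ≈ 0.2747.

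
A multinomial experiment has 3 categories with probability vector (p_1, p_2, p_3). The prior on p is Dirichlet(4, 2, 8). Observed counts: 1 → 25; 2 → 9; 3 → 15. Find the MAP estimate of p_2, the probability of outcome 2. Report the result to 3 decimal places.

MAP estimate: 0.167

The posterior is Dirichlet(αᵢ + nᵢ) = Dirichlet(29, 11, 23).
For a Dirichlet(a₁,…,a_K) with all aᵢ > 1, the mode has j-th component (aⱼ − 1)/(Σaᵢ − K).
Here Σaᵢ = 63 and K = 3, so p_2 = (11 − 1)/(63 − 3) = 10/60 ≈ 0.167.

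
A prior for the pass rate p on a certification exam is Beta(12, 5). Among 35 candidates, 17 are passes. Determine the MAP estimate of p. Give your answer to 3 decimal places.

Prior: Beta(12, 5).
Data: 17 successes in 35 trials. The binomial likelihood contributes p^17(1−p)^18, so the posterior is Beta(12+17, 5+18) = Beta(29, 23).
For Beta(a, b) with a, b > 1 the mode is (a−1)/(a+b−2) = 28/50 ≈ 0.560.

p̂_MAP = 0.560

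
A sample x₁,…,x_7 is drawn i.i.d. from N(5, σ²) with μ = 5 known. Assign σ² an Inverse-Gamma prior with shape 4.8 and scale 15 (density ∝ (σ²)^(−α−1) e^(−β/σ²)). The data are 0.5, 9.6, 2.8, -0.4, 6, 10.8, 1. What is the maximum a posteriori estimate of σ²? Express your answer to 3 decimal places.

Sum of squared deviations about the known mean: SS = (0.5−5)² + (9.6−5)² + (2.8−5)² + (-0.4−5)² + (6−5)² + (10.8−5)² + (1−5)² = 126.05.
The Normal likelihood contributes (σ²)^(−n/2) exp(−SS/(2σ²)), so the posterior is Inverse-Gamma(α + n/2, β + SS/2) = Inverse-Gamma(8.3, 78.025).
The mode of Inverse-Gamma(a, b) is b/(a+1) = 78.025/9.3 ≈ 8.390.

σ̂²_MAP = 8.390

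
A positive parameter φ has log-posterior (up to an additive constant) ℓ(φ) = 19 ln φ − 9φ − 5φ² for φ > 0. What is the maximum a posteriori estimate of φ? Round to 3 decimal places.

φ̂_MAP = 1.000

ℓ'(φ) = 19/φ − 9 − 10φ. Setting this to zero and multiplying by φ: 10φ² + 9φ − 19 = 0.
φ = (−9 + √(9² + 4·10·19)) / (2·10) = (−9 + √841) / 20 = (−9 + 29)/20 = 1.
ℓ''(φ) = −19/φ² − 10 < 0, confirming a maximum.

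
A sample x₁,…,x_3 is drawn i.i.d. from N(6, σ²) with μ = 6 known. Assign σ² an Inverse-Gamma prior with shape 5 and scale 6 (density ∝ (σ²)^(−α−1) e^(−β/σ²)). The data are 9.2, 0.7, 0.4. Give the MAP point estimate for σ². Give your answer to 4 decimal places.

σ̂²_MAP = 5.4460

Sum of squared deviations about the known mean: SS = (9.2−6)² + (0.7−6)² + (0.4−6)² = 69.69.
The Normal likelihood contributes (σ²)^(−n/2) exp(−SS/(2σ²)), so the posterior is Inverse-Gamma(α + n/2, β + SS/2) = Inverse-Gamma(6.5, 40.845).
The mode of Inverse-Gamma(a, b) is b/(a+1) = 40.845/7.5 ≈ 5.4460.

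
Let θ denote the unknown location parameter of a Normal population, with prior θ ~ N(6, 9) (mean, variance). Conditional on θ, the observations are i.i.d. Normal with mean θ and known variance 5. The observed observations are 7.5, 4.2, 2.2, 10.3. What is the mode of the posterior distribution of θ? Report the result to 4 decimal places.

n = 4; x̄ = (7.5 + 4.2 + 2.2 + 10.3)/4 = 24.2/4 = 6.05.
For a Normal prior and Normal likelihood with known variance, the posterior is Normal; its mode equals its mean, the precision-weighted average.
Prior precision 1/σ₀² = 1/9; data precision n/σ² = 4/5 = 0.8.
θ̂ = ((1/9)·6 + 0.8·6.05) / (1/9 + 0.8) = (413/75)/(41/45) = 1239/205 ≈ 6.0439.

θ̂_MAP = 6.0439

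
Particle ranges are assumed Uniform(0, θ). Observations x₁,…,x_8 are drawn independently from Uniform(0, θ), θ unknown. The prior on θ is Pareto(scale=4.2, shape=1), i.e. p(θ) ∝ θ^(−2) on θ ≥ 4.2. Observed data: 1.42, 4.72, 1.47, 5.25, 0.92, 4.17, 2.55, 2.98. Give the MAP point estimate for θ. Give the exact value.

The Uniform(0, θ) likelihood is θ^(−n) for θ ≥ max(xᵢ), zero otherwise. Here max(xᵢ) = 5.25.
Posterior ∝ θ^(−2) · θ^(−8) = θ^(−10) on θ ≥ max(4.2, 5.25) = 5.25.
This density is strictly decreasing in θ, so the posterior mode lies at the lower boundary of the support.

θ̂_MAP = 5.25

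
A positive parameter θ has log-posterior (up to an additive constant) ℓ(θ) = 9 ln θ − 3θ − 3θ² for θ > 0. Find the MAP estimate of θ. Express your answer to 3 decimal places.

ℓ'(θ) = 9/θ − 3 − 6θ. Setting this to zero and multiplying by θ: 6θ² + 3θ − 9 = 0.
θ = (−3 + √(3² + 4·6·9)) / (2·6) = (−3 + √225) / 12 = (−3 + 15)/12 = 1.
ℓ''(θ) = −9/θ² − 6 < 0, confirming a maximum.

θ̂_MAP = 1.000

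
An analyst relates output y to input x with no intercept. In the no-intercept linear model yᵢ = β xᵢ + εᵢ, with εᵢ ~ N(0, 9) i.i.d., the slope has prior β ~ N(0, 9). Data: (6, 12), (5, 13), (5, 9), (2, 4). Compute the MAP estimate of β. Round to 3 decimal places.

β̂_MAP = 2.088

log p(β | y) = −Σ(yᵢ − βxᵢ)²/(2·9) − β²/(2·9) + const.
Setting the derivative to zero: Σxᵢ(yᵢ − βxᵢ)/9 − β/9 = 0, so β = Σxᵢyᵢ / (Σxᵢ² + σ²/τ²).
Σxᵢyᵢ = 6·12 + 5·13 + 5·9 + 2·4 = 190; Σxᵢ² = 90; σ²/τ² = 1.
β̂_MAP = 190 / (90 + 1) = 190/91 ≈ 2.088.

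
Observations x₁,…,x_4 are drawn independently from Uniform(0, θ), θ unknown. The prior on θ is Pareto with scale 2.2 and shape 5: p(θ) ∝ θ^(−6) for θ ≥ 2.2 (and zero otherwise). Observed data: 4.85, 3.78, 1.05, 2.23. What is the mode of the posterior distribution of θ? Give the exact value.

θ̂_MAP = 4.85

The Uniform(0, θ) likelihood is θ^(−n) for θ ≥ max(xᵢ), zero otherwise. Here max(xᵢ) = 4.85.
Posterior ∝ θ^(−6) · θ^(−4) = θ^(−10) on θ ≥ max(2.2, 4.85) = 4.85.
This density is strictly decreasing in θ, so the posterior mode lies at the lower boundary of the support.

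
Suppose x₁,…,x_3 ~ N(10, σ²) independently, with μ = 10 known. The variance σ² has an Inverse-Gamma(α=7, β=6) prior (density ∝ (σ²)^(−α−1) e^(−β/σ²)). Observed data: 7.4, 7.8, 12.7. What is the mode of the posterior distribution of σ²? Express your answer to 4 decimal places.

σ̂²_MAP = 1.6258

Sum of squared deviations about the known mean: SS = (7.4−10)² + (7.8−10)² + (12.7−10)² = 18.89.
The Normal likelihood contributes (σ²)^(−n/2) exp(−SS/(2σ²)), so the posterior is Inverse-Gamma(α + n/2, β + SS/2) = Inverse-Gamma(8.5, 15.445).
The mode of Inverse-Gamma(a, b) is b/(a+1) = 15.445/9.5 ≈ 1.6258.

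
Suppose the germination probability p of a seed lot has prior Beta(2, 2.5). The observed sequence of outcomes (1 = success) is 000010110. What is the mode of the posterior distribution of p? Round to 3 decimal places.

p̂_MAP = 0.348

Prior: Beta(2, 2.5).
Data: 3 successes in 9 trials (from the sequence). The binomial likelihood contributes p^3(1−p)^6, so the posterior is Beta(2+3, 2.5+6) = Beta(5, 8.5).
For Beta(a, b) with a, b > 1 the mode is (a−1)/(a+b−2) = 4/11.5 ≈ 0.348.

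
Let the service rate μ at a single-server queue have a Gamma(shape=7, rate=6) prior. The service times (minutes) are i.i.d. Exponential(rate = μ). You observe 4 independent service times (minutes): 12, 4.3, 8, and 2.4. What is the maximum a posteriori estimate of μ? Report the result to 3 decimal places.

μ̂_MAP = 0.306

The Exponential(rate=μ) likelihood is ∝ μ^n e^(−μΣtᵢ). Here n = 4 and Σtᵢ = 12 + 4.3 + 8 + 2.4 = 26.7.
Posterior ∝ μ^6e^(−6μ) · μ^4e^(−26.7μ) = μ^10e^(−32.7μ), i.e. Gamma(11, 32.7).
Mode = (a−1)/b = 10/32.7 ≈ 0.306.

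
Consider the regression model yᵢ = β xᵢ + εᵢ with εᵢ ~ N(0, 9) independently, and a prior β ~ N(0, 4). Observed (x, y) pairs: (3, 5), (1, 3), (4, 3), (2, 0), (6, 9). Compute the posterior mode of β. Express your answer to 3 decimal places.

β̂_MAP = 1.231

log p(β | y) = −Σ(yᵢ − βxᵢ)²/(2·9) − β²/(2·4) + const.
Setting the derivative to zero: Σxᵢ(yᵢ − βxᵢ)/9 − β/4 = 0, so β = Σxᵢyᵢ / (Σxᵢ² + σ²/τ²).
Σxᵢyᵢ = 3·5 + 1·3 + 4·3 + 2·0 + 6·9 = 84; Σxᵢ² = 66; σ²/τ² = 2.25.
β̂_MAP = 84 / (66 + 2.25) = 84/68.25 ≈ 1.231.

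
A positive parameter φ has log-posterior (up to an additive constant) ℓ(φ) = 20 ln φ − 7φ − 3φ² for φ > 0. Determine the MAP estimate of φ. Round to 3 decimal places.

φ̂_MAP = 1.333

ℓ'(φ) = 20/φ − 7 − 6φ. Setting this to zero and multiplying by φ: 6φ² + 7φ − 20 = 0.
φ = (−7 + √(7² + 4·6·20)) / (2·6) = (−7 + √529) / 12 = (−7 + 23)/12 = 4/3.
ℓ''(φ) = −20/φ² − 6 < 0, confirming a maximum.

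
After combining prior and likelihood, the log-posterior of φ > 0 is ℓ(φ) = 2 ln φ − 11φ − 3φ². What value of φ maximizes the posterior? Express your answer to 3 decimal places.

φ̂_MAP = 0.167

ℓ'(φ) = 2/φ − 11 − 6φ. Setting this to zero and multiplying by φ: 6φ² + 11φ − 2 = 0.
φ = (−11 + √(11² + 4·6·2)) / (2·6) = (−11 + √169) / 12 = (−11 + 13)/12 = 1/6.
ℓ''(φ) = −2/φ² − 6 < 0, confirming a maximum.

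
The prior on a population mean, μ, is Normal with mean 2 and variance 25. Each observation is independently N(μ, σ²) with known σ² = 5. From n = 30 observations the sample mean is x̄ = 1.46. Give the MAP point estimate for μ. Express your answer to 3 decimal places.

μ̂_MAP = 1.464

n = 30, x̄ = 1.46.
For a Normal prior and Normal likelihood with known variance, the posterior is Normal; its mode equals its mean, the precision-weighted average.
Prior precision 1/σ₀² = 1/25 = 0.04; data precision n/σ² = 30/5 = 6.
μ̂ = (0.04·2 + 6·1.46) / (0.04 + 6) = 8.84/6.04 = 221/151 ≈ 1.464.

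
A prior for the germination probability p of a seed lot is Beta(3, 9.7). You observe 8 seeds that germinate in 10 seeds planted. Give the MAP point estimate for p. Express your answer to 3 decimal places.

Prior: Beta(3, 9.7).
Data: 8 successes in 10 trials. The binomial likelihood contributes p^8(1−p)^2, so the posterior is Beta(3+8, 9.7+2) = Beta(11, 11.7).
For Beta(a, b) with a, b > 1 the mode is (a−1)/(a+b−2) = 10/20.7 ≈ 0.483.

p̂_MAP = 0.483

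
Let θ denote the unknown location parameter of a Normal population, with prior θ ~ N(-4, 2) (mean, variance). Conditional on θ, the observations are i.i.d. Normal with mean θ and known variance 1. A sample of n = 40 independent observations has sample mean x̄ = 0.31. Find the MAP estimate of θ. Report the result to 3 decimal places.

θ̂_MAP = 0.257

n = 40, x̄ = 0.31.
For a Normal prior and Normal likelihood with known variance, the posterior is Normal; its mode equals its mean, the precision-weighted average.
Prior precision 1/σ₀² = 1/2 = 0.5; data precision n/σ² = 40/1 = 40.
θ̂ = (0.5·(-4) + 40·0.31) / (0.5 + 40) = 10.4/40.5 = 104/405 ≈ 0.257.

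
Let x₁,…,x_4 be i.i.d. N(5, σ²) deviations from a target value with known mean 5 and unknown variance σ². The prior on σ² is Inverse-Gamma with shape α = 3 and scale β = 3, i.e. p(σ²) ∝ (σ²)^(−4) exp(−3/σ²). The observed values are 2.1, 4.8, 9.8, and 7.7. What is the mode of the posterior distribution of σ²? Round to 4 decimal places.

σ̂²_MAP = 3.7317

Sum of squared deviations about the known mean: SS = (2.1−5)² + (4.8−5)² + (9.8−5)² + (7.7−5)² = 38.78.
The Normal likelihood contributes (σ²)^(−n/2) exp(−SS/(2σ²)), so the posterior is Inverse-Gamma(α + n/2, β + SS/2) = Inverse-Gamma(5, 22.39).
The mode of Inverse-Gamma(a, b) is b/(a+1) = 22.39/6 ≈ 3.7317.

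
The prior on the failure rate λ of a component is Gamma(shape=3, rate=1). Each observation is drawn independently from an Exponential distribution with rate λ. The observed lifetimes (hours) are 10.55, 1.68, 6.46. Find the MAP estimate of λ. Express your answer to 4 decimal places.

λ̂_MAP = 0.2539

The Exponential(rate=λ) likelihood is ∝ λ^n e^(−λΣtᵢ). Here n = 3 and Σtᵢ = 10.55 + 1.68 + 6.46 = 18.69.
Posterior ∝ λ^2e^(−1λ) · λ^3e^(−18.69λ) = λ^5e^(−19.69λ), i.e. Gamma(6, 19.69).
Mode = (a−1)/b = 5/19.69 ≈ 0.2539.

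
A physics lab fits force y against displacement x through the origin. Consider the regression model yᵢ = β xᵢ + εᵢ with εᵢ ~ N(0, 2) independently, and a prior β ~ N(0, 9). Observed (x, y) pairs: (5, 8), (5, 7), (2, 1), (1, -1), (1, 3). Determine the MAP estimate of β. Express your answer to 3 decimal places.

log p(β | y) = −Σ(yᵢ − βxᵢ)²/(2·2) − β²/(2·9) + const.
Setting the derivative to zero: Σxᵢ(yᵢ − βxᵢ)/2 − β/9 = 0, so β = Σxᵢyᵢ / (Σxᵢ² + σ²/τ²).
Σxᵢyᵢ = 5·8 + 5·7 + 2·1 + 1·(-1) + 1·3 = 79; Σxᵢ² = 56; σ²/τ² = 2/9.
β̂_MAP = 79 / (56 + 2/9) = 79/(506/9) = 711/506 ≈ 1.405.

β̂_MAP = 1.405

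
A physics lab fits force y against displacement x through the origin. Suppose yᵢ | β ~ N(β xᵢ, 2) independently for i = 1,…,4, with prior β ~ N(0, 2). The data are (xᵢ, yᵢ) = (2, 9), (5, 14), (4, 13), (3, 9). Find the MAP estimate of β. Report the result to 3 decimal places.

β̂_MAP = 3.036

log p(β | y) = −Σ(yᵢ − βxᵢ)²/(2·2) − β²/(2·2) + const.
Setting the derivative to zero: Σxᵢ(yᵢ − βxᵢ)/2 − β/2 = 0, so β = Σxᵢyᵢ / (Σxᵢ² + σ²/τ²).
Σxᵢyᵢ = 2·9 + 5·14 + 4·13 + 3·9 = 167; Σxᵢ² = 54; σ²/τ² = 1.
β̂_MAP = 167 / (54 + 1) = 167/55 ≈ 3.036.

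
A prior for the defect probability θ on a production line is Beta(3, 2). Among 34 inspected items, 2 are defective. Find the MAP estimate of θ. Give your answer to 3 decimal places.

θ̂_MAP = 0.108

Prior: Beta(3, 2).
Data: 2 successes in 34 trials. The binomial likelihood contributes θ^2(1−θ)^32, so the posterior is Beta(3+2, 2+32) = Beta(5, 34).
For Beta(a, b) with a, b > 1 the mode is (a−1)/(a+b−2) = 4/37 ≈ 0.108.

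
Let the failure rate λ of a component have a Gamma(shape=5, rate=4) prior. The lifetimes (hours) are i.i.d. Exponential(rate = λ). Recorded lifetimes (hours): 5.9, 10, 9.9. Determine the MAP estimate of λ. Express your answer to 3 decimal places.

λ̂_MAP = 0.235

The Exponential(rate=λ) likelihood is ∝ λ^n e^(−λΣtᵢ). Here n = 3 and Σtᵢ = 5.9 + 10 + 9.9 = 25.8.
Posterior ∝ λ^4e^(−4λ) · λ^3e^(−25.8λ) = λ^7e^(−29.8λ), i.e. Gamma(8, 29.8).
Mode = (a−1)/b = 7/29.8 ≈ 0.235.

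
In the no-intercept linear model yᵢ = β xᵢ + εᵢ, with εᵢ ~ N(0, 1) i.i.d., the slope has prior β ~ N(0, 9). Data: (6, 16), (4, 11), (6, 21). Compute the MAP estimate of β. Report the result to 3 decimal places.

log p(β | y) = −Σ(yᵢ − βxᵢ)²/(2·1) − β²/(2·9) + const.
Setting the derivative to zero: Σxᵢ(yᵢ − βxᵢ)/1 − β/9 = 0, so β = Σxᵢyᵢ / (Σxᵢ² + σ²/τ²).
Σxᵢyᵢ = 6·16 + 4·11 + 6·21 = 266; Σxᵢ² = 88; σ²/τ² = 1/9.
β̂_MAP = 266 / (88 + 1/9) = 266/(793/9) = 2394/793 ≈ 3.019.

β̂_MAP = 3.019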